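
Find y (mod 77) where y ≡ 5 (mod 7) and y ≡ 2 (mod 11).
M = 7 × 11 = 77. M₁ = 11, y₁ ≡ 2 (mod 7). M₂ = 7, y₂ ≡ 8 (mod 11). y = 5×11×2 + 2×7×8 ≡ 68 (mod 77)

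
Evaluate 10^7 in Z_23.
7 = 4 + 2 + 1 (binary 111). Repeated squaring mod 23: 10^1 ≡ 10; 10^2 ≡ 10² = 100 ≡ 8; 10^4 ≡ 8² = 64 ≡ 18. Multiply: 10^7 = 10^4 × 10^2 × 10^1 ≡ 18 × 8 × 10 (mod 23): 18 × 8 = 144 ≡ 6; 6 × 10 = 60 ≡ 14. So 10^7 ≡ 14 (mod 23).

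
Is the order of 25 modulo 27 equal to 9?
Yes, ord_27(25) = 9.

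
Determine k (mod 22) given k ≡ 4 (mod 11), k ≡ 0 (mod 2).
4

Using the Chinese Remainder Theorem:
M = product of moduli = 22
For equation 1: M_1 = 2, 2 ≡ 2 (mod 11), inverse of 2 mod 11 is 6 (check: 2 × 6 = 12 ≡ 1 (mod 11))
For equation 2: M_2 = 11, 11 ≡ 1 (mod 2), inverse of 11 mod 2 is 1 (check: 1 × 1 = 1 ≡ 1 (mod 2))
Combine: k ≡ Σ r_i×M_i×(M_i⁻¹ mod m_i) = 4×2×6 + 0×11×1 = 48 + 0 = 48
48 mod 22 = 4
k ≡ 4 (mod 22)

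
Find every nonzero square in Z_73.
QRs mod 73: {1, 2, 3, 4, 6, 8, 9, 12, 16, 18, 19, 23, 24, 25, 27, 32, 35, 36, 37, 38, 41, 46, 48, 49, 50, 54, 55, 57, 61, 64, 65, 67, 69, 70, 71, 72}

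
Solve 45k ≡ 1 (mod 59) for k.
21

Using Extended Euclidean Algorithm:
gcd(45, 59) = 1
Bezout coefficients: 45 × 21 + 59 × -16 = 1
So 45 × 21 ≡ 1 (mod 59)
The inverse is 21 mod 59 = 21
Verification: 45 × 21 = 945 = 16 × 59 + 1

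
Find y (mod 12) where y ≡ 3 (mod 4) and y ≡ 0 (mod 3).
M = 4 × 3 = 12. M₁ = 3, y₁ ≡ 3 (mod 4). M₂ = 4, y₂ ≡ 1 (mod 3). y = 3×3×3 + 0×4×1 ≡ 3 (mod 12)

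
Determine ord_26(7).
Powers of 7 mod 26: 7^1≡7, 7^2≡23, 7^3≡5, 7^4≡9, 7^5≡11, 7^6≡25, 7^7≡19, 7^8≡3, 7^9≡21, 7^10≡17, 7^11≡15, 7^12≡1. Order = 12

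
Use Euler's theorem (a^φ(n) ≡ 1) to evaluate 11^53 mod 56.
By Euler: 11^{24} ≡ 1 (mod 56) since gcd(11, 56) = 1. 53 = 2×24 + 5. So 11^{53} ≡ 11^{5} ≡ 51 (mod 56)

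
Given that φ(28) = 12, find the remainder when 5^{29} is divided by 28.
By Euler: 5^{12} ≡ 1 (mod 28) since gcd(5, 28) = 1. 29 = 2×12 + 5. So 5^{29} ≡ 5^{5} ≡ 17 (mod 28)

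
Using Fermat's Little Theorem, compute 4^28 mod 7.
By Fermat: 4^{6} ≡ 1 (mod 7). 28 = 4×6 + 4. So 4^{28} ≡ 4^{4} ≡ 4 (mod 7)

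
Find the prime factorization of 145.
5 × 29

Divide by primes starting from smallest:
145 ÷ 5 = 29
29 ÷ 29 = 1

145 = 5 × 29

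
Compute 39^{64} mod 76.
1

Using successive squaring:
Binary expansion of 64: 1000000
Powers of 39 mod 76 (each is the square of the previous):
  39^1 ≡ 39 (mod 76)
  39^2 ≡ 39² = 1521 ≡ 1 (mod 76)
  39^4 ≡ 1² = 1 ≡ 1 (mod 76)
  39^8 ≡ 1² = 1 ≡ 1 (mod 76)
  39^16 ≡ 1² = 1 ≡ 1 (mod 76)
  39^32 ≡ 1² = 1 ≡ 1 (mod 76)
  39^64 ≡ 1² = 1 ≡ 1 (mod 76)
64 is a power of 2, so 39^64 is the last square: ≡ 1 (mod 76)
Result: 39^64 ≡ 1 (mod 76)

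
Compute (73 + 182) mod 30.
15

(73 + 182) = 255
255 mod 30 = 15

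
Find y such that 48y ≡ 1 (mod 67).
48^(-1) ≡ 7 (mod 67). Verification: 48 × 7 = 336 ≡ 1 (mod 67)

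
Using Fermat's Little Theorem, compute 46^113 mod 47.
By Fermat: 46^{46} ≡ 1 (mod 47). 113 = 2×46 + 21. So 46^{113} ≡ 46^{21} ≡ 46 (mod 47)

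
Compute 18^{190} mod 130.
64

Using successive squaring:
Binary expansion of 190: 10111110
Powers of 18 mod 130 (each is the square of the previous):
  18^1 ≡ 18 (mod 130)
  18^2 ≡ 18² = 324 ≡ 64 (mod 130)
  18^4 ≡ 64² = 4096 ≡ 66 (mod 130)
  18^8 ≡ 66² = 4356 ≡ 66 (mod 130)
  18^16 ≡ 66² = 4356 ≡ 66 (mod 130)
  18^32 ≡ 66² = 4356 ≡ 66 (mod 130)
  18^64 ≡ 66² = 4356 ≡ 66 (mod 130)
  18^128 ≡ 66² = 4356 ≡ 66 (mod 130)
190 = 128 + 32 + 16 + 8 + 4 + 2, so 18^190 = 18^128 × 18^32 × 18^16 × 18^8 × 18^4 × 18^2 ≡ 66 × 66 × 66 × 66 × 66 × 64 (mod 130)
Multiplying step by step:
  66 × 66 = 4356 ≡ 66 (mod 130)
  66 × 66 = 4356 ≡ 66 (mod 130)
  66 × 66 = 4356 ≡ 66 (mod 130)
  66 × 66 = 4356 ≡ 66 (mod 130)
  66 × 64 = 4224 ≡ 64 (mod 130)
Result: 18^190 ≡ 64 (mod 130)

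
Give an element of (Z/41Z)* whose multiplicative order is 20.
2 has order 20 mod 41 since 2^{20} ≡ 1 (mod 41) and no smaller power works.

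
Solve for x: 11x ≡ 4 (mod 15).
14

Since gcd(11, 15) = 1 divides 4, a solution exists.
Multiply both sides by the inverse of 11 mod 15:
  11^(-1) mod 15 = 11
  x ≡ 11 × 4 ≡ 44 ≡ 14 (mod 15)
Verification: 11 × 14 = 154 = 10 × 15 + 4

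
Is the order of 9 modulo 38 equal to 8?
No, the actual order is 9, not 8.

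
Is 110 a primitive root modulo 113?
Yes

To verify, check if 110^(112/q) ≢ 1 (mod 113) for each prime divisor q of 112
Divisors of 112 = 112: [1, 2, 4, 7, 8, 14, 16, 28, 56, 112]
  110^(112/2) = 110^56 ≡ 112 (mod 113)
  110^(112/7) = 110^16 ≡ 49 (mod 113)
Conclusion: 110 is a primitive root modulo 113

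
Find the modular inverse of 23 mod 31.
23^(-1) ≡ 27 (mod 31). Verification: 23 × 27 = 621 ≡ 1 (mod 31)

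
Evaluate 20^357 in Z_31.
Using Fermat: 20^{30} ≡ 1 (mod 31). 357 ≡ 27 (mod 30). So 20^{357} ≡ 20^{27} ≡ 16 (mod 31)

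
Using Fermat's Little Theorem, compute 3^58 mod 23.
By Fermat: 3^{22} ≡ 1 (mod 23). 58 = 2×22 + 14. So 3^{58} ≡ 3^{14} ≡ 4 (mod 23)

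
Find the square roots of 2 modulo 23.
The square roots of 2 mod 23 are 18 and 5. Verify: 18² = 324 ≡ 2 (mod 23)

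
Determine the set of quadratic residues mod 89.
QRs mod 89: {1, 2, 4, 5, 8, 9, 10, 11, 16, 17, 18, 20, 21, 22, 25, 32, 34, 36, 39, 40, 42, 44, 45, 47, 49, 50, 53, 55, 57, 64, 67, 68, 69, 71, 72, 73, 78, 79, 80, 81, 84, 85, 87, 88}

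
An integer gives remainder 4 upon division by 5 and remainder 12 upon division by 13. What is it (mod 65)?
M = 5 × 13 = 65. M₁ = 13, y₁ ≡ 2 (mod 5). M₂ = 5, y₂ ≡ 8 (mod 13). r = 4×13×2 + 12×5×8 ≡ 64 (mod 65). The smallest positive such number is 64.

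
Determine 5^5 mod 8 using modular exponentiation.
5 = 4 + 1 (binary 101). Repeated squaring mod 8: 5^1 ≡ 5; 5^2 ≡ 5² = 25 ≡ 1; 5^4 ≡ 1² = 1 ≡ 1. Multiply: 5^5 = 5^4 × 5^1 ≡ 1 × 5 (mod 8): 1 × 5 = 5 ≡ 5. So 5^5 ≡ 5 (mod 8).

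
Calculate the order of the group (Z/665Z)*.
432

Prime factorization: 665 = 5 × 7 × 19
Using the formula φ(n) = n × Π(1 - 1/p) for each prime factor p:
φ(665) = 665 × (1 - 1/5) × (1 - 1/7) × (1 - 1/19)
φ(665) = 432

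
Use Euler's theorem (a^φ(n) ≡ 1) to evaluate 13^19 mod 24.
By Euler: 13^{8} ≡ 1 (mod 24) since gcd(13, 24) = 1. 19 = 2×8 + 3. So 13^{19} ≡ 13^{3} ≡ 13 (mod 24)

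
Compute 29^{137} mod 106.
17

Using successive squaring:
Binary expansion of 137: 10001001
Powers of 29 mod 106 (each is the square of the previous):
  29^1 ≡ 29 (mod 106)
  29^2 ≡ 29² = 841 ≡ 99 (mod 106)
  29^4 ≡ 99² = 9801 ≡ 49 (mod 106)
  29^8 ≡ 49² = 2401 ≡ 69 (mod 106)
  29^16 ≡ 69² = 4761 ≡ 97 (mod 106)
  29^32 ≡ 97² = 9409 ≡ 81 (mod 106)
  29^64 ≡ 81² = 6561 ≡ 95 (mod 106)
  29^128 ≡ 95² = 9025 ≡ 15 (mod 106)
137 = 128 + 8 + 1, so 29^137 = 29^128 × 29^8 × 29^1 ≡ 15 × 69 × 29 (mod 106)
Multiplying step by step:
  15 × 69 = 1035 ≡ 81 (mod 106)
  81 × 29 = 2349 ≡ 17 (mod 106)
Result: 29^137 ≡ 17 (mod 106)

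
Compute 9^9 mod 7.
9 ≡ 2 (mod 7). 9 = 8 + 1 (binary 1001). Repeated squaring mod 7: 2^1 ≡ 2; 2^2 ≡ 2² = 4 ≡ 4; 2^4 ≡ 4² = 16 ≡ 2; 2^8 ≡ 2² = 4 ≡ 4. Multiply: 9^9 ≡ 2^8 × 2^1 ≡ 4 × 2 (mod 7): 4 × 2 = 8 ≡ 1. So 9^9 ≡ 1 (mod 7).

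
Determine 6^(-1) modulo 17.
6^(-1) ≡ 3 (mod 17). Verification: 6 × 3 = 18 ≡ 1 (mod 17)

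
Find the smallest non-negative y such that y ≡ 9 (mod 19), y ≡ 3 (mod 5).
28

Using the Chinese Remainder Theorem:
M = product of moduli = 95
For equation 1: M_1 = 5, 5 ≡ 5 (mod 19), inverse of 5 mod 19 is 4 (check: 5 × 4 = 20 ≡ 1 (mod 19))
For equation 2: M_2 = 19, 19 ≡ 4 (mod 5), inverse of 19 mod 5 is 4 (check: 4 × 4 = 16 ≡ 1 (mod 5))
Combine: y ≡ Σ r_i×M_i×(M_i⁻¹ mod m_i) = 9×5×4 + 3×19×4 = 180 + 228 = 408
408 mod 95 = 28
y ≡ 28 (mod 95)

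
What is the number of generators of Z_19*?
Number of primitive roots mod 19 = φ(18) = 6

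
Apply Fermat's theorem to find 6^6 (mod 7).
By Fermat's Little Theorem, 6^{6} ≡ 1 (mod 7) since 7 is prime and gcd(6, 7) = 1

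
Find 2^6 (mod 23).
6 = 4 + 2 (binary 110). Repeated squaring mod 23: 2^1 ≡ 2; 2^2 ≡ 2² = 4 ≡ 4; 2^4 ≡ 4² = 16 ≡ 16. Multiply: 2^6 = 2^4 × 2^2 ≡ 16 × 4 (mod 23): 16 × 4 = 64 ≡ 18. So 2^6 ≡ 18 (mod 23).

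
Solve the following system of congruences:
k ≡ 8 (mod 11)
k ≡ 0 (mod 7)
63

Using the Chinese Remainder Theorem:
M = product of moduli = 77
For equation 1: M_1 = 7, 7 ≡ 7 (mod 11), inverse of 7 mod 11 is 8 (check: 7 × 8 = 56 ≡ 1 (mod 11))
For equation 2: M_2 = 11, 11 ≡ 4 (mod 7), inverse of 11 mod 7 is 2 (check: 4 × 2 = 8 ≡ 1 (mod 7))
Combine: k ≡ Σ r_i×M_i×(M_i⁻¹ mod m_i) = 8×7×8 + 0×11×2 = 448 + 0 = 448
448 mod 77 = 63
k ≡ 63 (mod 77)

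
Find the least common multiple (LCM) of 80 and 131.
10480

First find GCD(80, 131) using the Euclidean algorithm:
80 = 0 × 131 + 80
131 = 1 × 80 + 51
80 = 1 × 51 + 29
51 = 1 × 29 + 22
29 = 1 × 22 + 7
22 = 3 × 7 + 1
7 = 7 × 1 + 0
GCD(80, 131) = 1

LCM formula: LCM(a, b) = (a × b) / GCD(a, b)
LCM(80, 131) = (80 × 131) / 1
LCM(80, 131) = 10480 / 1
LCM(80, 131) = 10480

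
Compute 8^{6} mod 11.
3

Using successive squaring:
Binary expansion of 6: 110
Powers of 8 mod 11 (each is the square of the previous):
  8^1 ≡ 8 (mod 11)
  8^2 ≡ 8² = 64 ≡ 9 (mod 11)
  8^4 ≡ 9² = 81 ≡ 4 (mod 11)
6 = 4 + 2, so 8^6 = 8^4 × 8^2 ≡ 4 × 9 (mod 11)
Multiplying step by step:
  4 × 9 = 36 ≡ 3 (mod 11)
Result: 8^6 ≡ 3 (mod 11)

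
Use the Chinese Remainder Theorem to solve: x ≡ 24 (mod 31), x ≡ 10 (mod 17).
520

Using the Chinese Remainder Theorem:
M = product of moduli = 527
For equation 1: M_1 = 17, 17 ≡ 17 (mod 31), inverse of 17 mod 31 is 11 (check: 17 × 11 = 187 ≡ 1 (mod 31))
For equation 2: M_2 = 31, 31 ≡ 14 (mod 17), inverse of 31 mod 17 is 11 (check: 14 × 11 = 154 ≡ 1 (mod 17))
Combine: x ≡ Σ r_i×M_i×(M_i⁻¹ mod m_i) = 24×17×11 + 10×31×11 = 4488 + 3410 = 7898
7898 mod 527 = 520
x ≡ 520 (mod 527)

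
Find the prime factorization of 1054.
2 × 17 × 31

Divide by primes starting from smallest:
1054 ÷ 2 = 527
527 ÷ 17 = 31
31 ÷ 31 = 1

1054 = 2 × 17 × 31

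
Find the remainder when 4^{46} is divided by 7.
By Fermat: 4^{6} ≡ 1 (mod 7). 46 = 7×6 + 4. So 4^{46} ≡ 4^{4} ≡ 4 (mod 7)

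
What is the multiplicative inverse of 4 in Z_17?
13

Using Extended Euclidean Algorithm:
gcd(4, 17) = 1
Bezout coefficients: 4 × -4 + 17 × 1 = 1
So 4 × -4 ≡ 1 (mod 17)
The inverse is -4 mod 17 = 13
Verification: 4 × 13 = 52 = 3 × 17 + 1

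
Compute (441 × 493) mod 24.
21

(441 × 493) = 217413
217413 mod 24 = 21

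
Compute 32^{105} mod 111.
29

Using successive squaring:
Binary expansion of 105: 1101001
Powers of 32 mod 111 (each is the square of the previous):
  32^1 ≡ 32 (mod 111)
  32^2 ≡ 32² = 1024 ≡ 25 (mod 111)
  32^4 ≡ 25² = 625 ≡ 70 (mod 111)
  32^8 ≡ 70² = 4900 ≡ 16 (mod 111)
  32^16 ≡ 16² = 256 ≡ 34 (mod 111)
  32^32 ≡ 34² = 1156 ≡ 46 (mod 111)
  32^64 ≡ 46² = 2116 ≡ 7 (mod 111)
105 = 64 + 32 + 8 + 1, so 32^105 = 32^64 × 32^32 × 32^8 × 32^1 ≡ 7 × 46 × 16 × 32 (mod 111)
Multiplying step by step:
  7 × 46 = 322 ≡ 100 (mod 111)
  100 × 16 = 1600 ≡ 46 (mod 111)
  46 × 32 = 1472 ≡ 29 (mod 111)
Result: 32^105 ≡ 29 (mod 111)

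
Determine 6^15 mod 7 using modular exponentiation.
Using Fermat: 6^{6} ≡ 1 (mod 7). 15 ≡ 3 (mod 6). So 6^{15} ≡ 6^{3} ≡ 6 (mod 7)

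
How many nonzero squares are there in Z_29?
For prime 29, there are (p-1)/2 = (29-1)/2 = 14 quadratic residues (excluding 0).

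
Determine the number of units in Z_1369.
1332

Prime factorization: 1369 = 37^2
Using the formula φ(n) = n × Π(1 - 1/p) for each prime factor p:
φ(1369) = 1369 × (1 - 1/37)
φ(1369) = 1332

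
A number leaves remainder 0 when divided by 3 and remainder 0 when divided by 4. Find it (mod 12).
M = 3 × 4 = 12. M₁ = 4, y₁ ≡ 1 (mod 3). M₂ = 3, y₂ ≡ 3 (mod 4). k = 0×4×1 + 0×3×3 ≡ 0 (mod 12)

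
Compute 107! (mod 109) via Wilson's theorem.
(108)! = (107)! × (108) ≡ -1 (mod 109). So (107)! ≡ -1 × (108)^(-1) ≡ (-1)×(-1) = 1 (mod 109)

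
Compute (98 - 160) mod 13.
3

(98 - 160) = -62
-62 mod 13 = 3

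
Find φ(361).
342

Prime factorization: 361 = 19^2
Using the formula φ(n) = n × Π(1 - 1/p) for each prime factor p:
φ(361) = 361 × (1 - 1/19)
φ(361) = 342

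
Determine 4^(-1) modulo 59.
4^(-1) ≡ 15 (mod 59). Verification: 4 × 15 = 60 ≡ 1 (mod 59)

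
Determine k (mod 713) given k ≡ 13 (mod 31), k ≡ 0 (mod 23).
230

Using the Chinese Remainder Theorem:
M = product of moduli = 713
For equation 1: M_1 = 23, 23 ≡ 23 (mod 31), inverse of 23 mod 31 is 27 (check: 23 × 27 = 621 ≡ 1 (mod 31))
For equation 2: M_2 = 31, 31 ≡ 8 (mod 23), inverse of 31 mod 23 is 3 (check: 8 × 3 = 24 ≡ 1 (mod 23))
Combine: k ≡ Σ r_i×M_i×(M_i⁻¹ mod m_i) = 13×23×27 + 0×31×3 = 8073 + 0 = 8073
8073 mod 713 = 230
k ≡ 230 (mod 713)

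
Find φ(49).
42

Prime factorization: 49 = 7^2
Using the formula φ(n) = n × Π(1 - 1/p) for each prime factor p:
φ(49) = 49 × (1 - 1/7)
φ(49) = 42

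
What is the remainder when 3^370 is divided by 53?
Using Fermat: 3^{52} ≡ 1 (mod 53). 370 ≡ 6 (mod 52). So 3^{370} ≡ 3^{6} ≡ 40 (mod 53)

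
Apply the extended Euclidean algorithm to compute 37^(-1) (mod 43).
Extended GCD: 37(7) + 43(-6) = 1. So 37^(-1) ≡ 7 ≡ 7 (mod 43). Verify: 37 × 7 = 259 ≡ 1 (mod 43)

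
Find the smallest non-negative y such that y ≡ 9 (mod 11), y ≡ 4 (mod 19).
42

Using the Chinese Remainder Theorem:
M = product of moduli = 209
For equation 1: M_1 = 19, 19 ≡ 8 (mod 11), inverse of 19 mod 11 is 7 (check: 8 × 7 = 56 ≡ 1 (mod 11))
For equation 2: M_2 = 11, 11 ≡ 11 (mod 19), inverse of 11 mod 19 is 7 (check: 11 × 7 = 77 ≡ 1 (mod 19))
Combine: y ≡ Σ r_i×M_i×(M_i⁻¹ mod m_i) = 9×19×7 + 4×11×7 = 1197 + 308 = 1505
1505 mod 209 = 42
y ≡ 42 (mod 209)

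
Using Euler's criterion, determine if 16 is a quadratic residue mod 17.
By Euler's criterion: 16^{8} ≡ 1 (mod 17). Since this equals 1, 16 is a QR.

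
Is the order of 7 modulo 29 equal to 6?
No, the actual order is 7, not 6.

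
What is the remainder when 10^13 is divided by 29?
Using repeated squaring. 13 = 8 + 4 + 1 (binary 1101). Repeated squaring mod 29: 10^1 ≡ 10; 10^2 ≡ 10² = 100 ≡ 13; 10^4 ≡ 13² = 169 ≡ 24; 10^8 ≡ 24² = 576 ≡ 25. Multiply: 10^13 = 10^8 × 10^4 × 10^1 ≡ 25 × 24 × 10 (mod 29): 25 × 24 = 600 ≡ 20; 20 × 10 = 200 ≡ 26. So 10^13 ≡ 26 (mod 29).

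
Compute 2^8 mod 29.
8 = 8 (binary 1000). Repeated squaring mod 29: 2^1 ≡ 2; 2^2 ≡ 2² = 4 ≡ 4; 2^4 ≡ 4² = 16 ≡ 16; 2^8 ≡ 16² = 256 ≡ 24. So 2^8 ≡ 24 (mod 29).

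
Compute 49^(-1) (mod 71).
29

Using Extended Euclidean Algorithm:
gcd(49, 71) = 1
Bezout coefficients: 49 × 29 + 71 × -20 = 1
So 49 × 29 ≡ 1 (mod 71)
The inverse is 29 mod 71 = 29
Verification: 49 × 29 = 1421 = 20 × 71 + 1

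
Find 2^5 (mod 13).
5 = 4 + 1 (binary 101). Repeated squaring mod 13: 2^1 ≡ 2; 2^2 ≡ 2² = 4 ≡ 4; 2^4 ≡ 4² = 16 ≡ 3. Multiply: 2^5 = 2^4 × 2^1 ≡ 3 × 2 (mod 13): 3 × 2 = 6 ≡ 6. So 2^5 ≡ 6 (mod 13).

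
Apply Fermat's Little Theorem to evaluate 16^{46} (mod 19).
16

By Fermat's Little Theorem, a^(p-1) ≡ 1 (mod p) for prime p and gcd(a, p) = 1
Here p = 19, so 16^18 ≡ 1 (mod 19)
We can reduce the exponent: 46 mod 18 = 10
So 16^46 ≡ 16^10 (mod 19)
Computing: 16^10 mod 19 = 16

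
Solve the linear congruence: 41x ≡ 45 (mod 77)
18

Since gcd(41, 77) = 1 divides 45, a solution exists.
Multiply both sides by the inverse of 41 mod 77:
  41^(-1) mod 77 = 62
  x ≡ 62 × 45 ≡ 2790 ≡ 18 (mod 77)
Verification: 41 × 18 = 738 = 9 × 77 + 45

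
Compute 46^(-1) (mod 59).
46^(-1) ≡ 9 (mod 59). Verification: 46 × 9 = 414 ≡ 1 (mod 59)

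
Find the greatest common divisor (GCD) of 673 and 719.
1

Using the Euclidean algorithm:
673 = 0 × 719 + 673
719 = 1 × 673 + 46
673 = 14 × 46 + 29
46 = 1 × 29 + 17
29 = 1 × 17 + 12
17 = 1 × 12 + 5
12 = 2 × 5 + 2
5 = 2 × 2 + 1
2 = 2 × 1 + 0

GCD(673, 719) = 1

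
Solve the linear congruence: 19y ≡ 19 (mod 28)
1

Since gcd(19, 28) = 1 divides 19, a solution exists.
Multiply both sides by the inverse of 19 mod 28:
  19^(-1) mod 28 = 3
  x ≡ 3 × 19 ≡ 57 ≡ 1 (mod 28)
Verification: 19 × 1 = 19 = 0 × 28 + 19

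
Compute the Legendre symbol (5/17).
(5/17) = 5^{8} mod 17 = -1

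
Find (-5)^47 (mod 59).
Using repeated squaring. (-5) ≡ 54 (mod 59). 47 = 32 + 8 + 4 + 2 + 1 (binary 101111). Repeated squaring mod 59: 54^1 ≡ 54; 54^2 ≡ 54² = 2916 ≡ 25; 54^4 ≡ 25² = 625 ≡ 35; 54^8 ≡ 35² = 1225 ≡ 45; 54^16 ≡ 45² = 2025 ≡ 19; 54^32 ≡ 19² = 361 ≡ 7. Multiply: (-5)^47 ≡ 54^32 × 54^8 × 54^4 × 54^2 × 54^1 ≡ 7 × 45 × 35 × 25 × 54 (mod 59): 7 × 45 = 315 ≡ 20; 20 × 35 = 700 ≡ 51; 51 × 25 = 1275 ≡ 36; 36 × 54 = 1944 ≡ 56. So (-5)^47 ≡ 56 (mod 59).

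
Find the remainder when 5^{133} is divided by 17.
By Fermat: 5^{16} ≡ 1 (mod 17). 133 = 8×16 + 5. So 5^{133} ≡ 5^{5} ≡ 14 (mod 17)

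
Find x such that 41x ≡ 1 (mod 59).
41^(-1) ≡ 36 (mod 59). Verification: 41 × 36 = 1476 ≡ 1 (mod 59)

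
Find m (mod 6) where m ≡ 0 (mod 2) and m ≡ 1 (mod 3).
M = 2 × 3 = 6. M₁ = 3, y₁ ≡ 1 (mod 2). M₂ = 2, y₂ ≡ 2 (mod 3). m = 0×3×1 + 1×2×2 ≡ 4 (mod 6)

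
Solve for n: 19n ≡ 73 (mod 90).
37

Since gcd(19, 90) = 1 divides 73, a solution exists.
Multiply both sides by the inverse of 19 mod 90:
  19^(-1) mod 90 = 19
  x ≡ 19 × 73 ≡ 1387 ≡ 37 (mod 90)
Verification: 19 × 37 = 703 = 7 × 90 + 73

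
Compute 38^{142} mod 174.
52

Using successive squaring:
Binary expansion of 142: 10001110
Powers of 38 mod 174 (each is the square of the previous):
  38^1 ≡ 38 (mod 174)
  38^2 ≡ 38² = 1444 ≡ 52 (mod 174)
  38^4 ≡ 52² = 2704 ≡ 94 (mod 174)
  38^8 ≡ 94² = 8836 ≡ 136 (mod 174)
  38^16 ≡ 136² = 18496 ≡ 52 (mod 174)
  38^32 ≡ 52² = 2704 ≡ 94 (mod 174)
  38^64 ≡ 94² = 8836 ≡ 136 (mod 174)
  38^128 ≡ 136² = 18496 ≡ 52 (mod 174)
142 = 128 + 8 + 4 + 2, so 38^142 = 38^128 × 38^8 × 38^4 × 38^2 ≡ 52 × 136 × 94 × 52 (mod 174)
Multiplying step by step:
  52 × 136 = 7072 ≡ 112 (mod 174)
  112 × 94 = 10528 ≡ 88 (mod 174)
  88 × 52 = 4576 ≡ 52 (mod 174)
Result: 38^142 ≡ 52 (mod 174)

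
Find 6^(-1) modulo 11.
2

Using Extended Euclidean Algorithm:
gcd(6, 11) = 1
Bezout coefficients: 6 × 2 + 11 × -1 = 1
So 6 × 2 ≡ 1 (mod 11)
The inverse is 2 mod 11 = 2
Verification: 6 × 2 = 12 = 1 × 11 + 1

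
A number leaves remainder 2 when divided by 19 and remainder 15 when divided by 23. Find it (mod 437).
M = 19 × 23 = 437. M₁ = 23, y₁ ≡ 5 (mod 19). M₂ = 19, y₂ ≡ 17 (mod 23). m = 2×23×5 + 15×19×17 ≡ 268 (mod 437)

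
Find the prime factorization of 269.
269

Divide by primes starting from smallest:
269 ÷ 269 = 1

269 = 269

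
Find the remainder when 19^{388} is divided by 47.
By Fermat: 19^{46} ≡ 1 (mod 47). 388 = 8×46 + 20. So 19^{388} ≡ 19^{20} ≡ 16 (mod 47)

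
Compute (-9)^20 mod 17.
Using Fermat: (-9)^{16} ≡ 1 (mod 17). 20 ≡ 4 (mod 16). So (-9)^{20} ≡ (-9)^{4} ≡ 16 (mod 17)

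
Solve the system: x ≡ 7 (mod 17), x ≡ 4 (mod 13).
M = 17 × 13 = 221. M₁ = 13, y₁ ≡ 4 (mod 17). M₂ = 17, y₂ ≡ 10 (mod 13). x = 7×13×4 + 4×17×10 ≡ 160 (mod 221)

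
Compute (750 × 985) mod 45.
30

(750 × 985) = 738750
738750 mod 45 = 30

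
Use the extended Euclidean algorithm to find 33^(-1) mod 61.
Extended GCD: 33(-24) + 61(13) = 1. So 33^(-1) ≡ 37 ≡ 37 (mod 61). Verify: 33 × 37 = 1221 ≡ 1 (mod 61)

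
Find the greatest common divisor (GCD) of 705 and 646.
1

Using the Euclidean algorithm:
705 = 1 × 646 + 59
646 = 10 × 59 + 56
59 = 1 × 56 + 3
56 = 18 × 3 + 2
3 = 1 × 2 + 1
2 = 2 × 1 + 0

GCD(705, 646) = 1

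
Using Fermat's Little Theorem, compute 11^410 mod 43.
By Fermat: 11^{42} ≡ 1 (mod 43). 410 ≡ 32 (mod 42). So 11^{410} ≡ 11^{32} ≡ 21 (mod 43)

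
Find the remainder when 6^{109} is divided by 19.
By Fermat: 6^{18} ≡ 1 (mod 19). 109 = 6×18 + 1. So 6^{109} ≡ 6^{1} ≡ 6 (mod 19)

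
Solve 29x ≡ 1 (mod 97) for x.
29^(-1) ≡ 87 (mod 97). Verification: 29 × 87 = 2523 ≡ 1 (mod 97)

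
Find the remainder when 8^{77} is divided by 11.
By Fermat: 8^{10} ≡ 1 (mod 11). 77 = 7×10 + 7. So 8^{77} ≡ 8^{7} ≡ 2 (mod 11)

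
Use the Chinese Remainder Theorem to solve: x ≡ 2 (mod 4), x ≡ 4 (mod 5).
M = 4 × 5 = 20. M₁ = 5, y₁ ≡ 1 (mod 4). M₂ = 4, y₂ ≡ 4 (mod 5). x = 2×5×1 + 4×4×4 ≡ 14 (mod 20)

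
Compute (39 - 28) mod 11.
0

(39 - 28) = 11
11 mod 11 = 0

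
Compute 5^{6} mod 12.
1

Using successive squaring:
Binary expansion of 6: 110
Powers of 5 mod 12 (each is the square of the previous):
  5^1 ≡ 5 (mod 12)
  5^2 ≡ 5² = 25 ≡ 1 (mod 12)
  5^4 ≡ 1² = 1 ≡ 1 (mod 12)
6 = 4 + 2, so 5^6 = 5^4 × 5^2 ≡ 1 × 1 (mod 12)
Multiplying step by step:
  1 × 1 = 1 ≡ 1 (mod 12)
Result: 5^6 ≡ 1 (mod 12)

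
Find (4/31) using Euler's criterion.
(4/31) = 4^{15} mod 31 = 1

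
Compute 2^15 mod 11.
Using Fermat: 2^{10} ≡ 1 (mod 11). 15 ≡ 5 (mod 10). So 2^{15} ≡ 2^{5} ≡ 10 (mod 11)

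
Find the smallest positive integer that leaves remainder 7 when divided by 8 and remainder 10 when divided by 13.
M = 8 × 13 = 104. M₁ = 13, y₁ ≡ 5 (mod 8). M₂ = 8, y₂ ≡ 5 (mod 13). r = 7×13×5 + 10×8×5 ≡ 23 (mod 104). The smallest positive such number is 23.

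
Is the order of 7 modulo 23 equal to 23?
No, the actual order is 22, not 23.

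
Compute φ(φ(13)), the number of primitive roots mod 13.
Number of primitive roots mod 13 = φ(12) = 4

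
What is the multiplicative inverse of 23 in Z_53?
23^(-1) ≡ 30 (mod 53). Verification: 23 × 30 = 690 ≡ 1 (mod 53)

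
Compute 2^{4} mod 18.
16

Using successive squaring:
Binary expansion of 4: 100
Powers of 2 mod 18 (each is the square of the previous):
  2^1 ≡ 2 (mod 18)
  2^2 ≡ 2² = 4 ≡ 4 (mod 18)
  2^4 ≡ 4² = 16 ≡ 16 (mod 18)
4 is a power of 2, so 2^4 is the last square: ≡ 16 (mod 18)
Result: 2^4 ≡ 16 (mod 18)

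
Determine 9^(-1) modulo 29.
9^(-1) ≡ 13 (mod 29). Verification: 9 × 13 = 117 ≡ 1 (mod 29)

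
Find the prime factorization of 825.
3 × 5^2 × 11

Divide by primes starting from smallest:
825 ÷ 3 = 275
275 ÷ 5 = 55
55 ÷ 5 = 11
11 ÷ 11 = 1

825 = 3 × 5^2 × 11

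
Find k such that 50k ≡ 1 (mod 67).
50^(-1) ≡ 63 (mod 67). Verification: 50 × 63 = 3150 ≡ 1 (mod 67)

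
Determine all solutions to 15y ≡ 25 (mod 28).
11

Since gcd(15, 28) = 1 divides 25, a solution exists.
Multiply both sides by the inverse of 15 mod 28:
  15^(-1) mod 28 = 15
  x ≡ 15 × 25 ≡ 375 ≡ 11 (mod 28)
Verification: 15 × 11 = 165 = 5 × 28 + 25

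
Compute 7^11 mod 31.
Using repeated squaring. 11 = 8 + 2 + 1 (binary 1011). Repeated squaring mod 31: 7^1 ≡ 7; 7^2 ≡ 7² = 49 ≡ 18; 7^4 ≡ 18² = 324 ≡ 14; 7^8 ≡ 14² = 196 ≡ 10. Multiply: 7^11 = 7^8 × 7^2 × 7^1 ≡ 10 × 18 × 7 (mod 31): 10 × 18 = 180 ≡ 25; 25 × 7 = 175 ≡ 20. So 7^11 ≡ 20 (mod 31).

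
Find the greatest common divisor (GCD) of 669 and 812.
1

Using the Euclidean algorithm:
669 = 0 × 812 + 669
812 = 1 × 669 + 143
669 = 4 × 143 + 97
143 = 1 × 97 + 46
97 = 2 × 46 + 5
46 = 9 × 5 + 1
5 = 5 × 1 + 0

GCD(669, 812) = 1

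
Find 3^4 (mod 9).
4 = 4 (binary 100). Repeated squaring mod 9: 3^1 ≡ 3; 3^2 ≡ 3² = 9 ≡ 0; 3^4 ≡ 0² = 0 ≡ 0. So 3^4 ≡ 0 (mod 9).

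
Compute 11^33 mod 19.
Using Fermat: 11^{18} ≡ 1 (mod 19). 33 ≡ 15 (mod 18). So 11^{33} ≡ 11^{15} ≡ 1 (mod 19)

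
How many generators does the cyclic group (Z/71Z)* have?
24

The number of primitive roots modulo p is φ(p-1) = φ(70)
φ(70) = 24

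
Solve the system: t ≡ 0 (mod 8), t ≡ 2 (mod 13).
M = 8 × 13 = 104. M₁ = 13, y₁ ≡ 5 (mod 8). M₂ = 8, y₂ ≡ 5 (mod 13). t = 0×13×5 + 2×8×5 ≡ 80 (mod 104)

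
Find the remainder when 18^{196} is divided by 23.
By Fermat: 18^{22} ≡ 1 (mod 23). 196 = 8×22 + 20. So 18^{196} ≡ 18^{20} ≡ 12 (mod 23)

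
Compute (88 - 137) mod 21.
14

(88 - 137) = -49
-49 mod 21 = 14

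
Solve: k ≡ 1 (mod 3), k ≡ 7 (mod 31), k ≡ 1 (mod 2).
M = 3 × 31 × 2 = 186. M₁ = 62, y₁ ≡ 2 (mod 3). M₂ = 6, y₂ ≡ 26 (mod 31). M₃ = 93, y₃ ≡ 1 (mod 2). k = 1×62×2 + 7×6×26 + 1×93×1 ≡ 7 (mod 186)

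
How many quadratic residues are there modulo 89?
For prime 89, there are (p-1)/2 = (89-1)/2 = 44 quadratic residues (excluding 0).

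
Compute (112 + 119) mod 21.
0

(112 + 119) = 231
231 mod 21 = 0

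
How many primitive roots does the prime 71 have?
Number of primitive roots mod 71 = φ(70) = 24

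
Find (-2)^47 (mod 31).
Using Fermat: (-2)^{30} ≡ 1 (mod 31). 47 ≡ 17 (mod 30). So (-2)^{47} ≡ (-2)^{17} ≡ 27 (mod 31)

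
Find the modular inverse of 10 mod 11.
10^(-1) ≡ 10 (mod 11). Verification: 10 × 10 = 100 ≡ 1 (mod 11)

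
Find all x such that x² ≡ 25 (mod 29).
The square roots of 25 mod 29 are 24 and 5. Verify: 24² = 576 ≡ 25 (mod 29)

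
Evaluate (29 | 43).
(29/43) = 29^{21} mod 43 = -1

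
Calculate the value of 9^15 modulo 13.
Using Fermat: 9^{12} ≡ 1 (mod 13). 15 ≡ 3 (mod 12). So 9^{15} ≡ 9^{3} ≡ 1 (mod 13)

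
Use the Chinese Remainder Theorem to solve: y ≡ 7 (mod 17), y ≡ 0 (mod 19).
228

Using the Chinese Remainder Theorem:
M = product of moduli = 323
For equation 1: M_1 = 19, 19 ≡ 2 (mod 17), inverse of 19 mod 17 is 9 (check: 2 × 9 = 18 ≡ 1 (mod 17))
For equation 2: M_2 = 17, 17 ≡ 17 (mod 19), inverse of 17 mod 19 is 9 (check: 17 × 9 = 153 ≡ 1 (mod 19))
Combine: y ≡ Σ r_i×M_i×(M_i⁻¹ mod m_i) = 7×19×9 + 0×17×9 = 1197 + 0 = 1197
1197 mod 323 = 228
y ≡ 228 (mod 323)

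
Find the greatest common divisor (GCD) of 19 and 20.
1

Using the Euclidean algorithm:
19 = 0 × 20 + 19
20 = 1 × 19 + 1
19 = 19 × 1 + 0

GCD(19, 20) = 1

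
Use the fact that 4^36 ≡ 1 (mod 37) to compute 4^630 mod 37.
By Fermat: 4^{36} ≡ 1 (mod 37). 630 ≡ 18 (mod 36). So 4^{630} ≡ 4^{18} ≡ 1 (mod 37)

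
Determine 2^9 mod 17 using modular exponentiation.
9 = 8 + 1 (binary 1001). Repeated squaring mod 17: 2^1 ≡ 2; 2^2 ≡ 2² = 4 ≡ 4; 2^4 ≡ 4² = 16 ≡ 16; 2^8 ≡ 16² = 256 ≡ 1. Multiply: 2^9 = 2^8 × 2^1 ≡ 1 × 2 (mod 17): 1 × 2 = 2 ≡ 2. So 2^9 ≡ 2 (mod 17).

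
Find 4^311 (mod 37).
Using Fermat: 4^{36} ≡ 1 (mod 37). 311 ≡ 23 (mod 36). So 4^{311} ≡ 4^{23} ≡ 25 (mod 37)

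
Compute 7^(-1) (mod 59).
7^(-1) ≡ 17 (mod 59). Verification: 7 × 17 = 119 ≡ 1 (mod 59)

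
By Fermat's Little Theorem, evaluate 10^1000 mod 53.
By Fermat: 10^{52} ≡ 1 (mod 53). 1000 ≡ 12 (mod 52). So 10^{1000} ≡ 10^{12} ≡ 16 (mod 53)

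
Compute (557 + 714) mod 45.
11

(557 + 714) = 1271
1271 mod 45 = 11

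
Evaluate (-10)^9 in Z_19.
(-10) ≡ 9 (mod 19). 9 = 8 + 1 (binary 1001). Repeated squaring mod 19: 9^1 ≡ 9; 9^2 ≡ 9² = 81 ≡ 5; 9^4 ≡ 5² = 25 ≡ 6; 9^8 ≡ 6² = 36 ≡ 17. Multiply: (-10)^9 ≡ 9^8 × 9^1 ≡ 17 × 9 (mod 19): 17 × 9 = 153 ≡ 1. So (-10)^9 ≡ 1 (mod 19).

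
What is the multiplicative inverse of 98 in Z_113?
15

Using Extended Euclidean Algorithm:
gcd(98, 113) = 1
Bezout coefficients: 98 × 15 + 113 × -13 = 1
So 98 × 15 ≡ 1 (mod 113)
The inverse is 15 mod 113 = 15
Verification: 98 × 15 = 1470 = 13 × 113 + 1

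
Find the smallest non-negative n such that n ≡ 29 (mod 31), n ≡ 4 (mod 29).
91

Using the Chinese Remainder Theorem:
M = product of moduli = 899
For equation 1: M_1 = 29, 29 ≡ 29 (mod 31), inverse of 29 mod 31 is 15 (check: 29 × 15 = 435 ≡ 1 (mod 31))
For equation 2: M_2 = 31, 31 ≡ 2 (mod 29), inverse of 31 mod 29 is 15 (check: 2 × 15 = 30 ≡ 1 (mod 29))
Combine: n ≡ Σ r_i×M_i×(M_i⁻¹ mod m_i) = 29×29×15 + 4×31×15 = 12615 + 1860 = 14475
14475 mod 899 = 91
n ≡ 91 (mod 899)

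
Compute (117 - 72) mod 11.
1

(117 - 72) = 45
45 mod 11 = 1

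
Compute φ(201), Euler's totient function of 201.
132

Prime factorization: 201 = 3 × 67
Using the formula φ(n) = n × Π(1 - 1/p) for each prime factor p:
φ(201) = 201 × (1 - 1/3) × (1 - 1/67)
φ(201) = 132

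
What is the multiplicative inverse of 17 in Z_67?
4

Using Extended Euclidean Algorithm:
gcd(17, 67) = 1
Bezout coefficients: 17 × 4 + 67 × -1 = 1
So 17 × 4 ≡ 1 (mod 67)
The inverse is 4 mod 67 = 4
Verification: 17 × 4 = 68 = 1 × 67 + 1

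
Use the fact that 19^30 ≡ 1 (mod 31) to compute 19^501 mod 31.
By Fermat: 19^{30} ≡ 1 (mod 31). 501 ≡ 21 (mod 30). So 19^{501} ≡ 19^{21} ≡ 2 (mod 31)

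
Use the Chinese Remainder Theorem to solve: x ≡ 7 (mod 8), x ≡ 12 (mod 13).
M = 8 × 13 = 104. M₁ = 13, y₁ ≡ 5 (mod 8). M₂ = 8, y₂ ≡ 5 (mod 13). x = 7×13×5 + 12×8×5 ≡ 103 (mod 104)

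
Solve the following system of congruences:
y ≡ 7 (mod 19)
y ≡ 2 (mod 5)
7

Using the Chinese Remainder Theorem:
M = product of moduli = 95
For equation 1: M_1 = 5, 5 ≡ 5 (mod 19), inverse of 5 mod 19 is 4 (check: 5 × 4 = 20 ≡ 1 (mod 19))
For equation 2: M_2 = 19, 19 ≡ 4 (mod 5), inverse of 19 mod 5 is 4 (check: 4 × 4 = 16 ≡ 1 (mod 5))
Combine: y ≡ Σ r_i×M_i×(M_i⁻¹ mod m_i) = 7×5×4 + 2×19×4 = 140 + 152 = 292
292 mod 95 = 7
y ≡ 7 (mod 95)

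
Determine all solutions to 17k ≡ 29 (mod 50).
37

Since gcd(17, 50) = 1 divides 29, a solution exists.
Multiply both sides by the inverse of 17 mod 50:
  17^(-1) mod 50 = 3
  x ≡ 3 × 29 ≡ 87 ≡ 37 (mod 50)
Verification: 17 × 37 = 629 = 12 × 50 + 29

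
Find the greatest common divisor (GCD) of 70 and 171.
1

Using the Euclidean algorithm:
70 = 0 × 171 + 70
171 = 2 × 70 + 31
70 = 2 × 31 + 8
31 = 3 × 8 + 7
8 = 1 × 7 + 1
7 = 7 × 1 + 0

GCD(70, 171) = 1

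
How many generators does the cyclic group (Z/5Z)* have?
2

The number of primitive roots modulo p is φ(p-1) = φ(4)
φ(4) = 2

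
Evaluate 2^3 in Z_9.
3 = 2 + 1 (binary 11). Repeated squaring mod 9: 2^1 ≡ 2; 2^2 ≡ 2² = 4 ≡ 4. Multiply: 2^3 = 2^2 × 2^1 ≡ 4 × 2 (mod 9): 4 × 2 = 8 ≡ 8. So 2^3 ≡ 8 (mod 9).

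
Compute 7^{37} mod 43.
7

Using successive squaring:
Binary expansion of 37: 100101
Powers of 7 mod 43 (each is the square of the previous):
  7^1 ≡ 7 (mod 43)
  7^2 ≡ 7² = 49 ≡ 6 (mod 43)
  7^4 ≡ 6² = 36 ≡ 36 (mod 43)
  7^8 ≡ 36² = 1296 ≡ 6 (mod 43)
  7^16 ≡ 6² = 36 ≡ 36 (mod 43)
  7^32 ≡ 36² = 1296 ≡ 6 (mod 43)
37 = 32 + 4 + 1, so 7^37 = 7^32 × 7^4 × 7^1 ≡ 6 × 36 × 7 (mod 43)
Multiplying step by step:
  6 × 36 = 216 ≡ 1 (mod 43)
  1 × 7 = 7 ≡ 7 (mod 43)
Result: 7^37 ≡ 7 (mod 43)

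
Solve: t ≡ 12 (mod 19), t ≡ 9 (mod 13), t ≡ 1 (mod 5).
M = 19 × 13 × 5 = 1235. M₁ = 65, y₁ ≡ 12 (mod 19). M₂ = 95, y₂ ≡ 10 (mod 13). M₃ = 247, y₃ ≡ 3 (mod 5). t = 12×65×12 + 9×95×10 + 1×247×3 ≡ 126 (mod 1235)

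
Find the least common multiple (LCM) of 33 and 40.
1320

First find GCD(33, 40) using the Euclidean algorithm:
33 = 0 × 40 + 33
40 = 1 × 33 + 7
33 = 4 × 7 + 5
7 = 1 × 5 + 2
5 = 2 × 2 + 1
2 = 2 × 1 + 0
GCD(33, 40) = 1

LCM formula: LCM(a, b) = (a × b) / GCD(a, b)
LCM(33, 40) = (33 × 40) / 1
LCM(33, 40) = 1320 / 1
LCM(33, 40) = 1320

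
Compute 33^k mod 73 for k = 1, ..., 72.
g^1, g^2, ..., g^{72} mod 73: {33, 67, 21, 36, 20, 3, 26, 55, 63, 35, 60, 9, 5, 19, 43, 32, 34, 27, 15, 57, 56, 23, 29, 8, 45, 25, 22, 69, 14, 24, 62, 2, 66, 61, 42, 72, 40, 6, 52, 37, 53, 70, 47, 18, 10, 38, 13, 64, 68, 54, 30, 41, 39, 46, 58, 16, 17, 50, 44, 65, 28, 48, 51, 4, 59, 49, 11, 71, 7, 12, 31, 1}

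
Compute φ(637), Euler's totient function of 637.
504

Prime factorization: 637 = 7^2 × 13
Using the formula φ(n) = n × Π(1 - 1/p) for each prime factor p:
φ(637) = 637 × (1 - 1/7) × (1 - 1/13)
φ(637) = 504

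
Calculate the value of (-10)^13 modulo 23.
Using repeated squaring. (-10) ≡ 13 (mod 23). 13 = 8 + 4 + 1 (binary 1101). Repeated squaring mod 23: 13^1 ≡ 13; 13^2 ≡ 13² = 169 ≡ 8; 13^4 ≡ 8² = 64 ≡ 18; 13^8 ≡ 18² = 324 ≡ 2. Multiply: (-10)^13 ≡ 13^8 × 13^4 × 13^1 ≡ 2 × 18 × 13 (mod 23): 2 × 18 = 36 ≡ 13; 13 × 13 = 169 ≡ 8. So (-10)^13 ≡ 8 (mod 23).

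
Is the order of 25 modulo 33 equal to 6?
No, the actual order is 5, not 6.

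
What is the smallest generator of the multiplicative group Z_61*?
p - 1 = 60 has prime divisors 2, 3, 5. h is a primitive root mod 61 iff h^(60/q) ≢ 1 (mod 61) for each such q.
h = 2: 2^30 ≡ 60, 2^20 ≡ 47, 2^12 ≡ 9 (mod 61); none is 1, so 2 has order 60 and is a primitive root.
The smallest primitive root mod 61 is g = 2.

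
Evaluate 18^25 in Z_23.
Using Fermat: 18^{22} ≡ 1 (mod 23). 25 ≡ 3 (mod 22). So 18^{25} ≡ 18^{3} ≡ 13 (mod 23)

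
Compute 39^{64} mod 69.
54

Using successive squaring:
Binary expansion of 64: 1000000
Powers of 39 mod 69 (each is the square of the previous):
  39^1 ≡ 39 (mod 69)
  39^2 ≡ 39² = 1521 ≡ 3 (mod 69)
  39^4 ≡ 3² = 9 ≡ 9 (mod 69)
  39^8 ≡ 9² = 81 ≡ 12 (mod 69)
  39^16 ≡ 12² = 144 ≡ 6 (mod 69)
  39^32 ≡ 6² = 36 ≡ 36 (mod 69)
  39^64 ≡ 36² = 1296 ≡ 54 (mod 69)
64 is a power of 2, so 39^64 is the last square: ≡ 54 (mod 69)
Result: 39^64 ≡ 54 (mod 69)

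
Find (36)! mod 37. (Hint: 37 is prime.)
By Wilson's theorem, (36)! ≡ -1 ≡ 36 (mod 37)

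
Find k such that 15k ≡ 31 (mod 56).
17

Since gcd(15, 56) = 1 divides 31, a solution exists.
Multiply both sides by the inverse of 15 mod 56:
  15^(-1) mod 56 = 15
  x ≡ 15 × 31 ≡ 465 ≡ 17 (mod 56)
Verification: 15 × 17 = 255 = 4 × 56 + 31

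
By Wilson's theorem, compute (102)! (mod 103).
By Wilson's theorem, (102)! ≡ -1 ≡ 102 (mod 103)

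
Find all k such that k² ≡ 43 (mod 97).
The square roots of 43 mod 97 are 72 and 25. Verify: 72² = 5184 ≡ 43 (mod 97)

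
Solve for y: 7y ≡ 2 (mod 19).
3

Since gcd(7, 19) = 1 divides 2, a solution exists.
Multiply both sides by the inverse of 7 mod 19:
  7^(-1) mod 19 = 11
  x ≡ 11 × 2 ≡ 22 ≡ 3 (mod 19)
Verification: 7 × 3 = 21 = 1 × 19 + 2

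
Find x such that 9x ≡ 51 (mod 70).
29

Since gcd(9, 70) = 1 divides 51, a solution exists.
Multiply both sides by the inverse of 9 mod 70:
  9^(-1) mod 70 = 39
  x ≡ 39 × 51 ≡ 1989 ≡ 29 (mod 70)
Verification: 9 × 29 = 261 = 3 × 70 + 51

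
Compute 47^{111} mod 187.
157

Using successive squaring:
Binary expansion of 111: 1101111
Powers of 47 mod 187 (each is the square of the previous):
  47^1 ≡ 47 (mod 187)
  47^2 ≡ 47² = 2209 ≡ 152 (mod 187)
  47^4 ≡ 152² = 23104 ≡ 103 (mod 187)
  47^8 ≡ 103² = 10609 ≡ 137 (mod 187)
  47^16 ≡ 137² = 18769 ≡ 69 (mod 187)
  47^32 ≡ 69² = 4761 ≡ 86 (mod 187)
  47^64 ≡ 86² = 7396 ≡ 103 (mod 187)
111 = 64 + 32 + 8 + 4 + 2 + 1, so 47^111 = 47^64 × 47^32 × 47^8 × 47^4 × 47^2 × 47^1 ≡ 103 × 86 × 137 × 103 × 152 × 47 (mod 187)
Multiplying step by step:
  103 × 86 = 8858 ≡ 69 (mod 187)
  69 × 137 = 9453 ≡ 103 (mod 187)
  103 × 103 = 10609 ≡ 137 (mod 187)
  137 × 152 = 20824 ≡ 67 (mod 187)
  67 × 47 = 3149 ≡ 157 (mod 187)
Result: 47^111 ≡ 157 (mod 187)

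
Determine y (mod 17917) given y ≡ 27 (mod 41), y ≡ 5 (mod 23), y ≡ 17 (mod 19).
7940

Using the Chinese Remainder Theorem:
M = product of moduli = 17917
For equation 1: M_1 = 437, 437 ≡ 27 (mod 41), inverse of 437 mod 41 is 38 (check: 27 × 38 = 1026 ≡ 1 (mod 41))
For equation 2: M_2 = 779, 779 ≡ 20 (mod 23), inverse of 779 mod 23 is 15 (check: 20 × 15 = 300 ≡ 1 (mod 23))
For equation 3: M_3 = 943, 943 ≡ 12 (mod 19), inverse of 943 mod 19 is 8 (check: 12 × 8 = 96 ≡ 1 (mod 19))
Combine: y ≡ Σ r_i×M_i×(M_i⁻¹ mod m_i) = 27×437×38 + 5×779×15 + 17×943×8 = 448362 + 58425 + 128248 = 635035
635035 mod 17917 = 7940
y ≡ 7940 (mod 17917)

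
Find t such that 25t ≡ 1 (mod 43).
25^(-1) ≡ 31 (mod 43). Verification: 25 × 31 = 775 ≡ 1 (mod 43)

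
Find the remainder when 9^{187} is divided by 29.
By Fermat: 9^{28} ≡ 1 (mod 29). 187 = 6×28 + 19. So 9^{187} ≡ 9^{19} ≡ 5 (mod 29)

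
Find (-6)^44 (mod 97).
Using repeated squaring. (-6) ≡ 91 (mod 97). 44 = 32 + 8 + 4 (binary 101100). Repeated squaring mod 97: 91^1 ≡ 91; 91^2 ≡ 91² = 8281 ≡ 36; 91^4 ≡ 36² = 1296 ≡ 35; 91^8 ≡ 35² = 1225 ≡ 61; 91^16 ≡ 61² = 3721 ≡ 35; 91^32 ≡ 35² = 1225 ≡ 61. Multiply: (-6)^44 ≡ 91^32 × 91^8 × 91^4 ≡ 61 × 61 × 35 (mod 97): 61 × 61 = 3721 ≡ 35; 35 × 35 = 1225 ≡ 61. So (-6)^44 ≡ 61 (mod 97).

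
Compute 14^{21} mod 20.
4

Using successive squaring:
Binary expansion of 21: 10101
Powers of 14 mod 20 (each is the square of the previous):
  14^1 ≡ 14 (mod 20)
  14^2 ≡ 14² = 196 ≡ 16 (mod 20)
  14^4 ≡ 16² = 256 ≡ 16 (mod 20)
  14^8 ≡ 16² = 256 ≡ 16 (mod 20)
  14^16 ≡ 16² = 256 ≡ 16 (mod 20)
21 = 16 + 4 + 1, so 14^21 = 14^16 × 14^4 × 14^1 ≡ 16 × 16 × 14 (mod 20)
Multiplying step by step:
  16 × 16 = 256 ≡ 16 (mod 20)
  16 × 14 = 224 ≡ 4 (mod 20)
Result: 14^21 ≡ 4 (mod 20)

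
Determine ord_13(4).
Powers of 4 mod 13: 4^1≡4, 4^2≡3, 4^3≡12, 4^4≡9, 4^5≡10, 4^6≡1. Order = 6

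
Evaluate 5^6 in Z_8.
6 = 4 + 2 (binary 110). Repeated squaring mod 8: 5^1 ≡ 5; 5^2 ≡ 5² = 25 ≡ 1; 5^4 ≡ 1² = 1 ≡ 1. Multiply: 5^6 = 5^4 × 5^2 ≡ 1 × 1 (mod 8): 1 × 1 = 1 ≡ 1. So 5^6 ≡ 1 (mod 8).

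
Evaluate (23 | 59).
(23/59) = 23^{29} mod 59 = -1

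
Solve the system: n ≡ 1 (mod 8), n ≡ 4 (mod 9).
M = 8 × 9 = 72. M₁ = 9, y₁ ≡ 1 (mod 8). M₂ = 8, y₂ ≡ 8 (mod 9). n = 1×9×1 + 4×8×8 ≡ 49 (mod 72)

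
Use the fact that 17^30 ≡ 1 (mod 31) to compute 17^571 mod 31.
By Fermat: 17^{30} ≡ 1 (mod 31). 571 ≡ 1 (mod 30). So 17^{571} ≡ 17^{1} ≡ 17 (mod 31)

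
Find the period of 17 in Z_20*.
Powers of 17 mod 20: 17^1≡17, 17^2≡9, 17^3≡13, 17^4≡1. Order = 4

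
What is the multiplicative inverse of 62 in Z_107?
19

Using Extended Euclidean Algorithm:
gcd(62, 107) = 1
Bezout coefficients: 62 × 19 + 107 × -11 = 1
So 62 × 19 ≡ 1 (mod 107)
The inverse is 19 mod 107 = 19
Verification: 62 × 19 = 1178 = 11 × 107 + 1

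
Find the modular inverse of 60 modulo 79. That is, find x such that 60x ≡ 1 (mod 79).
54

Using Extended Euclidean Algorithm:
gcd(60, 79) = 1
Bezout coefficients: 60 × -25 + 79 × 19 = 1
So 60 × -25 ≡ 1 (mod 79)
The inverse is -25 mod 79 = 54
Verification: 60 × 54 = 3240 = 41 × 79 + 1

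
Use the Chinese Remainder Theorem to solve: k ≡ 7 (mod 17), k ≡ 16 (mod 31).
M = 17 × 31 = 527. M₁ = 31, y₁ ≡ 11 (mod 17). M₂ = 17, y₂ ≡ 11 (mod 31). k = 7×31×11 + 16×17×11 ≡ 109 (mod 527)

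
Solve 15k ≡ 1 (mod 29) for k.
15^(-1) ≡ 2 (mod 29). Verification: 15 × 2 = 30 ≡ 1 (mod 29)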